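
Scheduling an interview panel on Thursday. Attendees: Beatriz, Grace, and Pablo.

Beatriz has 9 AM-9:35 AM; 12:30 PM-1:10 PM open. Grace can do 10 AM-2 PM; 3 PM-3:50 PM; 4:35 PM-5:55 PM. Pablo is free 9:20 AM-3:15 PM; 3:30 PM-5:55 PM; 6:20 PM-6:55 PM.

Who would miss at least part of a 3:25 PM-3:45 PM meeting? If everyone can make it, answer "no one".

Beatriz: not fully free for 15:25-15:45. Grace: free for 15:25-15:45. Pablo: not fully free for 15:25-15:45.

Beatriz, Pablo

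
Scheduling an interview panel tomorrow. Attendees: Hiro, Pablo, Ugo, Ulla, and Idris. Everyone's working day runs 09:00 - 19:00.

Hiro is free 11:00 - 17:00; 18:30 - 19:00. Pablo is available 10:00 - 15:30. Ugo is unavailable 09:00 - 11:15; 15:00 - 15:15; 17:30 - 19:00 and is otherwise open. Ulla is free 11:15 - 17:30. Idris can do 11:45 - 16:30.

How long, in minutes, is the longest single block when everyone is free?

195

Hiro free: 11:00-17:00, 18:30-19:00.
Pablo free: 10:00-15:30.
Ugo free: 11:15-15:00, 15:15-17:30 (invert busy blocks within the working day).
Ulla free: 11:15-17:30.
Idris free: 11:45-16:30.
Hiro ∩ Pablo: 11:00-15:30.
Hiro ∩ Pablo ∩ Ugo: 11:15-15:00, 15:15-15:30.
Hiro ∩ Pablo ∩ Ugo ∩ Ulla: 11:15-15:00, 15:15-15:30.
Hiro ∩ Pablo ∩ Ugo ∩ Ulla ∩ Idris: 11:45-15:00, 15:15-15:30.
The longest is 11:45-15:00 at 195 minutes.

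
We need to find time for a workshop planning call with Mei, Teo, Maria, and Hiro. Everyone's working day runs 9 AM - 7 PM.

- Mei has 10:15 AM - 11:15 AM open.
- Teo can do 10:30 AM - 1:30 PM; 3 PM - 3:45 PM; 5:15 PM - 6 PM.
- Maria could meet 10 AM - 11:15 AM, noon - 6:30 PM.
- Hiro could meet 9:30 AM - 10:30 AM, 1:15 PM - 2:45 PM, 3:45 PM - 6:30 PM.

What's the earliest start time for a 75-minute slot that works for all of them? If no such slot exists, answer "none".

none

Mei ∩ Teo: 10:30-11:15.
Mei ∩ Teo ∩ Maria: 10:30-11:15.
Mei ∩ Teo ∩ Maria ∩ Hiro: ∅.
There is no time when everyone is free.
No common window is at least 75 minutes long.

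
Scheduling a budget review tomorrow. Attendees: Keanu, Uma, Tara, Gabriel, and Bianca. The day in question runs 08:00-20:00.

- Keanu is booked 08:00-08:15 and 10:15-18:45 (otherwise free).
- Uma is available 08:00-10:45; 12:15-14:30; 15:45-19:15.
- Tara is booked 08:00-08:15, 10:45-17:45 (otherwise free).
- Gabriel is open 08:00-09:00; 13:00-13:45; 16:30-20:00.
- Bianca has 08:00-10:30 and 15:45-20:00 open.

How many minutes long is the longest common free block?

45

Keanu free: 08:15-10:15, 18:45-20:00 (invert busy blocks within the working day).
Uma free: 08:00-10:45, 12:15-14:30, 15:45-19:15.
Tara free: 08:15-10:45, 17:45-20:00 (invert busy blocks within the working day).
Gabriel free: 08:00-09:00, 13:00-13:45, 16:30-20:00.
Bianca free: 08:00-10:30, 15:45-20:00.
Keanu ∩ Uma: 08:15-10:15, 18:45-19:15.
Keanu ∩ Uma ∩ Tara: 08:15-10:15, 18:45-19:15.
Keanu ∩ Uma ∩ Tara ∩ Gabriel: 08:15-09:00, 18:45-19:15.
Keanu ∩ Uma ∩ Tara ∩ Gabriel ∩ Bianca: 08:15-09:00, 18:45-19:15.
The longest is 08:15-09:00 at 45 minutes.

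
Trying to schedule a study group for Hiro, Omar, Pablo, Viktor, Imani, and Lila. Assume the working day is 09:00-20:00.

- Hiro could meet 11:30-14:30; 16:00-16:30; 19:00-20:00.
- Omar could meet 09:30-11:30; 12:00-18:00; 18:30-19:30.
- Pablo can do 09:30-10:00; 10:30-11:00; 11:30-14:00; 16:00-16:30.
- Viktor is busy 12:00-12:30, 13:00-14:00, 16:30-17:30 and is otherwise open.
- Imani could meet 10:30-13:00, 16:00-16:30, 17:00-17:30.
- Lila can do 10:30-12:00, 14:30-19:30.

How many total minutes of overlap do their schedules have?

30

Hiro free: 11:30-14:30, 16:00-16:30, 19:00-20:00.
Omar free: 09:30-11:30, 12:00-18:00, 18:30-19:30.
Pablo free: 09:30-10:00, 10:30-11:00, 11:30-14:00, 16:00-16:30.
Viktor free: 09:00-12:00, 12:30-13:00, 14:00-16:30, 17:30-20:00 (invert busy blocks within the working day).
Imani free: 10:30-13:00, 16:00-16:30, 17:00-17:30.
Lila free: 10:30-12:00, 14:30-19:30.
Hiro ∩ Omar: 12:00-14:30, 16:00-16:30, 19:00-19:30.
Hiro ∩ Omar ∩ Pablo: 12:00-14:00, 16:00-16:30.
Hiro ∩ Omar ∩ Pablo ∩ Viktor: 12:30-13:00, 16:00-16:30.
Hiro ∩ Omar ∩ Pablo ∩ Viktor ∩ Imani: 12:30-13:00, 16:00-16:30.
Hiro ∩ Omar ∩ Pablo ∩ Viktor ∩ Imani ∩ Lila: 16:00-16:30.
So the common availability across everyone is 16:00-16:30.
That's a single block of 30 minutes.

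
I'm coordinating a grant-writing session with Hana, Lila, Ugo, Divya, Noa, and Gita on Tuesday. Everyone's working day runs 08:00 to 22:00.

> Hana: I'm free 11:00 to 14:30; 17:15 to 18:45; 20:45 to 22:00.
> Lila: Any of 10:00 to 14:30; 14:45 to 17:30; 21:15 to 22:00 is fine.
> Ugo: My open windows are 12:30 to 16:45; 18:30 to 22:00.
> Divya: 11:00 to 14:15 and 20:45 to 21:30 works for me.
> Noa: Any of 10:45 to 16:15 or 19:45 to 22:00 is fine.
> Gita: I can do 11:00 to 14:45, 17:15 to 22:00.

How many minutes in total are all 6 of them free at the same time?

Hana ∩ Lila: 11:00-14:30, 17:15-17:30, 21:15-22:00.
Hana ∩ Lila ∩ Ugo: 12:30-14:30, 21:15-22:00.
Hana ∩ Lila ∩ Ugo ∩ Divya: 12:30-14:15, 21:15-21:30.
Hana ∩ Lila ∩ Ugo ∩ Divya ∩ Noa: 12:30-14:15, 21:15-21:30.
Hana ∩ Lila ∩ Ugo ∩ Divya ∩ Noa ∩ Gita: 12:30-14:15, 21:15-21:30.
Summing the common windows: 105 + 15 = 120 minutes.

120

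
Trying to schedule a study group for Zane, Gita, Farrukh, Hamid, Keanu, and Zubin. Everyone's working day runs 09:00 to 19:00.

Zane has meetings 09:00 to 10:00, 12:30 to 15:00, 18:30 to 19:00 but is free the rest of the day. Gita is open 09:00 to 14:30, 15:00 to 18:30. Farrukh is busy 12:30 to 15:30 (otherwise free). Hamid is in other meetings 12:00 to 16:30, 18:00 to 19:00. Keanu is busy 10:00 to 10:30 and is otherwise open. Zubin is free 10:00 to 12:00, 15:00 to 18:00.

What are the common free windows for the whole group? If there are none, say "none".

10:30-12:00, 16:30-18:00

Zane free: 10:00-12:30, 15:00-18:30 (invert busy blocks within the working day).
Gita free: 09:00-14:30, 15:00-18:30.
Farrukh free: 09:00-12:30, 15:30-19:00 (invert busy blocks within the working day).
Hamid free: 09:00-12:00, 16:30-18:00 (invert busy blocks within the working day).
Keanu free: 09:00-10:00, 10:30-19:00 (invert busy blocks within the working day).
Zubin free: 10:00-12:00, 15:00-18:00.
Zane ∩ Gita: 10:00-12:30, 15:00-18:30.
Zane ∩ Gita ∩ Farrukh: 10:00-12:30, 15:30-18:30.
Zane ∩ Gita ∩ Farrukh ∩ Hamid: 10:00-12:00, 16:30-18:00.
Zane ∩ Gita ∩ Farrukh ∩ Hamid ∩ Keanu: 10:30-12:00, 16:30-18:00.
Zane ∩ Gita ∩ Farrukh ∩ Hamid ∩ Keanu ∩ Zubin: 10:30-12:00, 16:30-18:00.
So the common availability across everyone is 10:30-12:00, 16:30-18:00.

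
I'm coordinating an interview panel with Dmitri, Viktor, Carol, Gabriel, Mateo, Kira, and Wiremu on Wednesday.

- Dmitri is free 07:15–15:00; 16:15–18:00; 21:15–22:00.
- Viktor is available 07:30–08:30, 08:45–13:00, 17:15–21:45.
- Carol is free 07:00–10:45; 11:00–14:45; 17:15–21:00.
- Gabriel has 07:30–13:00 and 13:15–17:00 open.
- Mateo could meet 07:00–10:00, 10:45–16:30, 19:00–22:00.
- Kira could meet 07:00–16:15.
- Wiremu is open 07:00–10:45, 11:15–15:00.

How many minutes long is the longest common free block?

105

Dmitri ∩ Viktor: 07:30-08:30, 08:45-13:00, 17:15-18:00, 21:15-21:45.
Dmitri ∩ Viktor ∩ Carol: 07:30-08:30, 08:45-10:45, 11:00-13:00, 17:15-18:00.
Dmitri ∩ Viktor ∩ Carol ∩ Gabriel: 07:30-08:30, 08:45-10:45, 11:00-13:00.
Dmitri ∩ Viktor ∩ Carol ∩ Gabriel ∩ Mateo: 07:30-08:30, 08:45-10:00, 11:00-13:00.
Dmitri ∩ Viktor ∩ Carol ∩ Gabriel ∩ Mateo ∩ Kira: 07:30-08:30, 08:45-10:00, 11:00-13:00.
Dmitri ∩ Viktor ∩ Carol ∩ Gabriel ∩ Mateo ∩ Kira ∩ Wiremu: 07:30-08:30, 08:45-10:00, 11:15-13:00.
The longest is 11:15-13:00 at 105 minutes.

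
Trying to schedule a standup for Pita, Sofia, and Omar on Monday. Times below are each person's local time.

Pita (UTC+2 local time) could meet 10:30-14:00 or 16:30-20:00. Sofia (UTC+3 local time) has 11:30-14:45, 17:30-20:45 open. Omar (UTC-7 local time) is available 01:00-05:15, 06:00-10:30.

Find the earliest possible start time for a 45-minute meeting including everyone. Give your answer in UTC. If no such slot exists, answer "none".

08:30

Pita in UTC: 08:30-12:00, 14:30-18:00 (subtract 2h to convert from UTC+2).
Sofia in UTC: 08:30-11:45, 14:30-17:45 (subtract 3h to convert from UTC+3).
Omar in UTC: 08:00-12:15, 13:00-17:30 (add 7h to convert from UTC-7).
Pita ∩ Sofia: 08:30-11:45, 14:30-17:45.
Pita ∩ Sofia ∩ Omar: 08:30-11:45, 14:30-17:30.
The first common window of at least 45 minutes is 08:30-11:45, so the earliest start is 08:30.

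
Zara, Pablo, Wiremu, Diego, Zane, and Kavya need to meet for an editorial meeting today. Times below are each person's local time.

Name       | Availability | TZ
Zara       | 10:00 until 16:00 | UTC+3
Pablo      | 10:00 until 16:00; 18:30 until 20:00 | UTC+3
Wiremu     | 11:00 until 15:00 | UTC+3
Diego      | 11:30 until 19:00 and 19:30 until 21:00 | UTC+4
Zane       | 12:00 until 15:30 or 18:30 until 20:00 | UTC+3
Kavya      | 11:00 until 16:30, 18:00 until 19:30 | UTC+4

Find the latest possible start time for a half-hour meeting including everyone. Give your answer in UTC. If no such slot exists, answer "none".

Zara in UTC: 07:00-13:00 (subtract 3h to convert from UTC+3).
Pablo in UTC: 07:00-13:00, 15:30-17:00 (subtract 3h to convert from UTC+3).
Wiremu in UTC: 08:00-12:00 (subtract 3h to convert from UTC+3).
Diego in UTC: 07:30-15:00, 15:30-17:00 (subtract 4h to convert from UTC+4).
Zane in UTC: 09:00-12:30, 15:30-17:00 (subtract 3h to convert from UTC+3).
Kavya in UTC: 07:00-12:30, 14:00-15:30 (subtract 4h to convert from UTC+4).
Zara ∩ Pablo: 07:00-13:00.
Zara ∩ Pablo ∩ Wiremu: 08:00-12:00.
Zara ∩ Pablo ∩ Wiremu ∩ Diego: 08:00-12:00.
Zara ∩ Pablo ∩ Wiremu ∩ Diego ∩ Zane: 09:00-12:00.
Zara ∩ Pablo ∩ Wiremu ∩ Diego ∩ Zane ∩ Kavya: 09:00-12:00.
The last common window of at least 30 minutes is 09:00-12:00; a 30-minute meeting can start as late as 11:30 and still end by 12:00.

11:30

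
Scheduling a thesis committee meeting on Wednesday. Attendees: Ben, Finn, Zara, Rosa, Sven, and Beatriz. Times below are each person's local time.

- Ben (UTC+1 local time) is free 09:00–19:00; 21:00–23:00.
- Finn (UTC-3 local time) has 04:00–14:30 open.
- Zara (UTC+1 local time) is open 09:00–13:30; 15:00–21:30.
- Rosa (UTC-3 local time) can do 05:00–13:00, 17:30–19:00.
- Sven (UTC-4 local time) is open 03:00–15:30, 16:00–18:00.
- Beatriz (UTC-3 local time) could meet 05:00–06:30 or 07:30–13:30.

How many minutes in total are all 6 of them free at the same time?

330

Ben in UTC: 08:00-18:00, 20:00-22:00 (subtract 1h to convert from UTC+1).
Finn in UTC: 07:00-17:30 (add 3h to convert from UTC-3).
Zara in UTC: 08:00-12:30, 14:00-20:30 (subtract 1h to convert from UTC+1).
Rosa in UTC: 08:00-16:00, 20:30-22:00 (add 3h to convert from UTC-3).
Sven in UTC: 07:00-19:30, 20:00-22:00 (add 4h to convert from UTC-4).
Beatriz in UTC: 08:00-09:30, 10:30-16:30 (add 3h to convert from UTC-3).
Ben ∩ Finn: 08:00-17:30.
Ben ∩ Finn ∩ Zara: 08:00-12:30, 14:00-17:30.
Ben ∩ Finn ∩ Zara ∩ Rosa: 08:00-12:30, 14:00-16:00.
Ben ∩ Finn ∩ Zara ∩ Rosa ∩ Sven: 08:00-12:30, 14:00-16:00.
Ben ∩ Finn ∩ Zara ∩ Rosa ∩ Sven ∩ Beatriz: 08:00-09:30, 10:30-12:30, 14:00-16:00.
Those are the intersection windows.
Summing the common windows: 90 + 120 + 120 = 330 minutes.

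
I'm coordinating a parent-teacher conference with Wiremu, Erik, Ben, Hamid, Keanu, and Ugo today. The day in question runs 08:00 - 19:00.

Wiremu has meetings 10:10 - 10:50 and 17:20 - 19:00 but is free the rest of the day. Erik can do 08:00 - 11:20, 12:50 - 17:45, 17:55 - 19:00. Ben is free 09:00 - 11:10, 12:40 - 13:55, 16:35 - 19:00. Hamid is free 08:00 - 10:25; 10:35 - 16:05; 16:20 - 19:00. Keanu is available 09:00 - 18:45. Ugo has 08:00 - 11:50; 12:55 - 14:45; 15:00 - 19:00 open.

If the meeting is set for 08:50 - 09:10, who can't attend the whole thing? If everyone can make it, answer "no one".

Ben, Keanu

Wiremu free: 08:00-10:10, 10:50-17:20 (invert busy blocks within the working day).
Erik free: 08:00-11:20, 12:50-17:45, 17:55-19:00.
Ben free: 09:00-11:10, 12:40-13:55, 16:35-19:00.
Hamid free: 08:00-10:25, 10:35-16:05, 16:20-19:00.
Keanu free: 09:00-18:45.
Ugo free: 08:00-11:50, 12:55-14:45, 15:00-19:00.
Wiremu: free for 08:50-09:10. Erik: free for 08:50-09:10. Ben: not fully free for 08:50-09:10. Hamid: free for 08:50-09:10. Keanu: not fully free for 08:50-09:10. Ugo: free for 08:50-09:10.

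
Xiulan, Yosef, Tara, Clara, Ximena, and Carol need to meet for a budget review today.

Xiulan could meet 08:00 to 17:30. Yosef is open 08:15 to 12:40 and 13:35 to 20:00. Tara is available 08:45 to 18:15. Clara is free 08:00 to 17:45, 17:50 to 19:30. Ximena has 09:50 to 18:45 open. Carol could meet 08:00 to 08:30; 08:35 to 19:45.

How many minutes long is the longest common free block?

Xiulan ∩ Yosef: 08:15-12:40, 13:35-17:30.
Xiulan ∩ Yosef ∩ Tara: 08:45-12:40, 13:35-17:30.
Xiulan ∩ Yosef ∩ Tara ∩ Clara: 08:45-12:40, 13:35-17:30.
Xiulan ∩ Yosef ∩ Tara ∩ Clara ∩ Ximena: 09:50-12:40, 13:35-17:30.
Xiulan ∩ Yosef ∩ Tara ∩ Clara ∩ Ximena ∩ Carol: 09:50-12:40, 13:35-17:30.
So the common availability across everyone is 09:50-12:40, 13:35-17:30.
The longest is 13:35-17:30 at 235 minutes.

235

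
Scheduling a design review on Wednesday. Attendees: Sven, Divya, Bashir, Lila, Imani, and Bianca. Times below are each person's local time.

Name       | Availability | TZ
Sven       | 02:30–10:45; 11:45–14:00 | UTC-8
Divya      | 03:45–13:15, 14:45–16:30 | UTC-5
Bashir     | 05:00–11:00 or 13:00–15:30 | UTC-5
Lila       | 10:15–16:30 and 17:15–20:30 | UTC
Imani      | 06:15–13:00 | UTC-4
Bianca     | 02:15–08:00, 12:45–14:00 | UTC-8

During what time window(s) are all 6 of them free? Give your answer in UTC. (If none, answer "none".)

Sven in UTC: 10:30-18:45, 19:45-22:00 (add 8h to convert from UTC-8).
Divya in UTC: 08:45-18:15, 19:45-21:30 (add 5h to convert from UTC-5).
Bashir in UTC: 10:00-16:00, 18:00-20:30 (add 5h to convert from UTC-5).
Lila in UTC: 10:15-16:30, 17:15-20:30.
Imani in UTC: 10:15-17:00 (add 4h to convert from UTC-4).
Bianca in UTC: 10:15-16:00, 20:45-22:00 (add 8h to convert from UTC-8).
Sven ∩ Divya: 10:30-18:15, 19:45-21:30.
Sven ∩ Divya ∩ Bashir: 10:30-16:00, 18:00-18:15, 19:45-20:30.
Sven ∩ Divya ∩ Bashir ∩ Lila: 10:30-16:00, 18:00-18:15, 19:45-20:30.
Sven ∩ Divya ∩ Bashir ∩ Lila ∩ Imani: 10:30-16:00.
Sven ∩ Divya ∩ Bashir ∩ Lila ∩ Imani ∩ Bianca: 10:30-16:00.

10:30-16:00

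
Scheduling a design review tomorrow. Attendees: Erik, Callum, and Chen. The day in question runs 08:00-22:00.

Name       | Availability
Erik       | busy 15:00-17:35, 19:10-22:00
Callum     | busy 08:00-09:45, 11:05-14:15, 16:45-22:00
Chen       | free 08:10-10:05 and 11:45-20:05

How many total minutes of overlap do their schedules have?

Erik free: 08:00-15:00, 17:35-19:10 (invert busy blocks within the working day).
Callum free: 09:45-11:05, 14:15-16:45 (invert busy blocks within the working day).
Chen free: 08:10-10:05, 11:45-20:05.
Erik ∩ Callum: 09:45-11:05, 14:15-15:00.
Erik ∩ Callum ∩ Chen: 09:45-10:05, 14:15-15:00.
Summing the common windows: 20 + 45 = 65 minutes.

65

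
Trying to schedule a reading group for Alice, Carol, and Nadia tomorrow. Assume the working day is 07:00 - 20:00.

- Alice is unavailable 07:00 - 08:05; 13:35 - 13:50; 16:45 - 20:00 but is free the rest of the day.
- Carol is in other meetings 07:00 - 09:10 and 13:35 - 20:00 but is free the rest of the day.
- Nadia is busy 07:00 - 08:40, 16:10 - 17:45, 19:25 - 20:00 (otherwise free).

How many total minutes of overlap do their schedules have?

Alice free: 08:05-13:35, 13:50-16:45 (invert busy blocks within the working day).
Carol free: 09:10-13:35 (invert busy blocks within the working day).
Nadia free: 08:40-16:10, 17:45-19:25 (invert busy blocks within the working day).
Alice ∩ Carol: 09:10-13:35.
Alice ∩ Carol ∩ Nadia: 09:10-13:35.
Those are the intersection windows.
That's a single block of 265 minutes.

265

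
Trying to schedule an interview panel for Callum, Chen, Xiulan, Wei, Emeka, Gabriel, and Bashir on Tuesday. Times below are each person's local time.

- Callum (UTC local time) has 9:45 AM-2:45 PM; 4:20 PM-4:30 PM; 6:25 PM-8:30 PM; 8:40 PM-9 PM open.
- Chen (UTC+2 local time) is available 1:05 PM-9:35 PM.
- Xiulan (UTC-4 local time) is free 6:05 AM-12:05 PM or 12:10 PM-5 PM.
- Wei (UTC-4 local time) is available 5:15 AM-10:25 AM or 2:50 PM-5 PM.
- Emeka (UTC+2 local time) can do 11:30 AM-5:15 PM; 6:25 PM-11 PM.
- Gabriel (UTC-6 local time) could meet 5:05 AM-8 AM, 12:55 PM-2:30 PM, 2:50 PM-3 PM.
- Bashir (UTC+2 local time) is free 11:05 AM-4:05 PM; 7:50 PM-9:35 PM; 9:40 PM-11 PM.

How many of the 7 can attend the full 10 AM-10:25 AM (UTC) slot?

Callum in UTC: 09:45-14:45, 16:20-16:30, 18:25-20:30, 20:40-21:00.
Chen in UTC: 11:05-19:35 (subtract 2h to convert from UTC+2).
Xiulan in UTC: 10:05-16:05, 16:10-21:00 (add 4h to convert from UTC-4).
Wei in UTC: 09:15-14:25, 18:50-21:00 (add 4h to convert from UTC-4).
Emeka in UTC: 09:30-15:15, 16:25-21:00 (subtract 2h to convert from UTC+2).
Gabriel in UTC: 11:05-14:00, 18:55-20:30, 20:50-21:00 (add 6h to convert from UTC-6).
Bashir in UTC: 09:05-14:05, 17:50-19:35, 19:40-21:00 (subtract 2h to convert from UTC+2).
Callum, Wei, Emeka, and Bashir can make the full 10:00-10:25 slot — that's 4.

4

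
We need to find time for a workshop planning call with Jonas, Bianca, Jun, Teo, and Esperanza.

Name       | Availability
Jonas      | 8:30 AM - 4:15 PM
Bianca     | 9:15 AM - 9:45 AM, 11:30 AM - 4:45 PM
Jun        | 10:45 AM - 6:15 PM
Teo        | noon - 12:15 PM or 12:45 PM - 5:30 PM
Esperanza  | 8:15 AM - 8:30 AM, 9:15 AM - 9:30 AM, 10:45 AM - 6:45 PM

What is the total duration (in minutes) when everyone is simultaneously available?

225

Jonas ∩ Bianca: 09:15-09:45, 11:30-16:15.
Jonas ∩ Bianca ∩ Jun: 11:30-16:15.
Jonas ∩ Bianca ∩ Jun ∩ Teo: 12:00-12:15, 12:45-16:15.
Jonas ∩ Bianca ∩ Jun ∩ Teo ∩ Esperanza: 12:00-12:15, 12:45-16:15.
Summing the common windows: 15 + 210 = 225 minutes.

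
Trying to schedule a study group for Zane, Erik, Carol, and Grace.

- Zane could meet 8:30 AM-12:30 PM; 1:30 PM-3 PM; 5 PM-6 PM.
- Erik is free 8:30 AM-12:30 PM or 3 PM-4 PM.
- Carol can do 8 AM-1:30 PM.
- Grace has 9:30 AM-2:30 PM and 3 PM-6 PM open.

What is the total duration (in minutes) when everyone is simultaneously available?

Zane ∩ Erik: 08:30-12:30.
Zane ∩ Erik ∩ Carol: 08:30-12:30.
Zane ∩ Erik ∩ Carol ∩ Grace: 09:30-12:30.
That's a single block of 180 minutes.

180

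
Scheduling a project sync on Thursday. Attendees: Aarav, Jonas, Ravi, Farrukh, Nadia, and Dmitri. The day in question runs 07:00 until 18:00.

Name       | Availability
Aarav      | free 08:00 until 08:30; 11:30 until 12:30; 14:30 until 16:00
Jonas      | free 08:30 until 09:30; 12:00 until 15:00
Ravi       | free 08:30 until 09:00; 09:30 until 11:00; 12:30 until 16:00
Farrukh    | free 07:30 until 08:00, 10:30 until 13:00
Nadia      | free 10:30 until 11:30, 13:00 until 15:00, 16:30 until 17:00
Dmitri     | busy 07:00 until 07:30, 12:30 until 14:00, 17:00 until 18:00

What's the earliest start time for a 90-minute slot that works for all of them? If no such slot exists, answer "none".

Aarav free: 08:00-08:30, 11:30-12:30, 14:30-16:00.
Jonas free: 08:30-09:30, 12:00-15:00.
Ravi free: 08:30-09:00, 09:30-11:00, 12:30-16:00.
Farrukh free: 07:30-08:00, 10:30-13:00.
Nadia free: 10:30-11:30, 13:00-15:00, 16:30-17:00.
Dmitri free: 07:30-12:30, 14:00-17:00 (invert busy blocks within the working day).
Aarav ∩ Jonas: 12:00-12:30, 14:30-15:00.
Aarav ∩ Jonas ∩ Ravi: 14:30-15:00.
Aarav ∩ Jonas ∩ Ravi ∩ Farrukh: ∅.
Aarav ∩ Jonas ∩ Ravi ∩ Farrukh ∩ Nadia: ∅.
Aarav ∩ Jonas ∩ Ravi ∩ Farrukh ∩ Nadia ∩ Dmitri: ∅.
There is no time when everyone is free.
No common window is at least 90 minutes long.

none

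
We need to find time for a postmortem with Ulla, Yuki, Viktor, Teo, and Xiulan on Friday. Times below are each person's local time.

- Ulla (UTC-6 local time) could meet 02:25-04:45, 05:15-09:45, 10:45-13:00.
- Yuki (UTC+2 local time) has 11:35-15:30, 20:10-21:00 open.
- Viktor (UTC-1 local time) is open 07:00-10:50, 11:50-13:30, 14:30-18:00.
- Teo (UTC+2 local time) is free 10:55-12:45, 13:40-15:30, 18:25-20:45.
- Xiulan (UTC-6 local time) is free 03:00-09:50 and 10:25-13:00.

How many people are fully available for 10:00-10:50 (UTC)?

3

Ulla in UTC: 08:25-10:45, 11:15-15:45, 16:45-19:00 (add 6h to convert from UTC-6).
Yuki in UTC: 09:35-13:30, 18:10-19:00 (subtract 2h to convert from UTC+2).
Viktor in UTC: 08:00-11:50, 12:50-14:30, 15:30-19:00 (add 1h to convert from UTC-1).
Teo in UTC: 08:55-10:45, 11:40-13:30, 16:25-18:45 (subtract 2h to convert from UTC+2).
Xiulan in UTC: 09:00-15:50, 16:25-19:00 (add 6h to convert from UTC-6).
Yuki, Viktor, and Xiulan can make the full 10:00-10:50 slot — that's 3.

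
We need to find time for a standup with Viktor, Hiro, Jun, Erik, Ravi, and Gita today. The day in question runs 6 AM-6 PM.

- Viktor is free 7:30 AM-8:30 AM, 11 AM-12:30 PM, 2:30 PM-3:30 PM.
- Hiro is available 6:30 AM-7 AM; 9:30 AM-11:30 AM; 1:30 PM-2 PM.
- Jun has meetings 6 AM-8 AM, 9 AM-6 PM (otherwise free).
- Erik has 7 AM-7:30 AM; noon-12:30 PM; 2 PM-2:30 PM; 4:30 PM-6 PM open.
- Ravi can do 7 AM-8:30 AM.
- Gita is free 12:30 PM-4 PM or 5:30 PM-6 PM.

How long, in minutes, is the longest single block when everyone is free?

Viktor free: 07:30-08:30, 11:00-12:30, 14:30-15:30.
Hiro free: 06:30-07:00, 09:30-11:30, 13:30-14:00.
Jun free: 08:00-09:00 (invert busy blocks within the working day).
Erik free: 07:00-07:30, 12:00-12:30, 14:00-14:30, 16:30-18:00.
Ravi free: 07:00-08:30.
Gita free: 12:30-16:00, 17:30-18:00.
Viktor ∩ Hiro: 11:00-11:30.
Viktor ∩ Hiro ∩ Jun: ∅.
Viktor ∩ Hiro ∩ Jun ∩ Erik: ∅.
Viktor ∩ Hiro ∩ Jun ∩ Erik ∩ Ravi: ∅.
Viktor ∩ Hiro ∩ Jun ∩ Erik ∩ Ravi ∩ Gita: ∅.
There is no time when everyone is free.
No common window exists, so the longest block is 0 minutes.

0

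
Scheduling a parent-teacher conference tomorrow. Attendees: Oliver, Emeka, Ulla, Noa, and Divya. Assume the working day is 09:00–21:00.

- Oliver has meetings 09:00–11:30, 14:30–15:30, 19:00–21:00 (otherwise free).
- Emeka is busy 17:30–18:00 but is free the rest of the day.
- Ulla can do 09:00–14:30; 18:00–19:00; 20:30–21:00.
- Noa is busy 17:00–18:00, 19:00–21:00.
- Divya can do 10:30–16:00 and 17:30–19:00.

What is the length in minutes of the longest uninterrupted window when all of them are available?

Oliver free: 11:30-14:30, 15:30-19:00 (invert busy blocks within the working day).
Emeka free: 09:00-17:30, 18:00-21:00 (invert busy blocks within the working day).
Ulla free: 09:00-14:30, 18:00-19:00, 20:30-21:00.
Noa free: 09:00-17:00, 18:00-19:00 (invert busy blocks within the working day).
Divya free: 10:30-16:00, 17:30-19:00.
Oliver ∩ Emeka: 11:30-14:30, 15:30-17:30, 18:00-19:00.
Oliver ∩ Emeka ∩ Ulla: 11:30-14:30, 18:00-19:00.
Oliver ∩ Emeka ∩ Ulla ∩ Noa: 11:30-14:30, 18:00-19:00.
Oliver ∩ Emeka ∩ Ulla ∩ Noa ∩ Divya: 11:30-14:30, 18:00-19:00.
Those are the intersection windows.
The longest is 11:30-14:30 at 180 minutes.

180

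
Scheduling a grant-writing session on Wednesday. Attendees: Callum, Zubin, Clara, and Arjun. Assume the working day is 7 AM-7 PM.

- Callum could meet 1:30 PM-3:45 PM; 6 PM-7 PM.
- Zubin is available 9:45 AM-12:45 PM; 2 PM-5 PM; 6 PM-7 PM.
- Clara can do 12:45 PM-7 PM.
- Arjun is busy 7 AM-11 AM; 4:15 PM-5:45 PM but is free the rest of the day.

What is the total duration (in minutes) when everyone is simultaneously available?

Callum free: 13:30-15:45, 18:00-19:00.
Zubin free: 09:45-12:45, 14:00-17:00, 18:00-19:00.
Clara free: 12:45-19:00.
Arjun free: 11:00-16:15, 17:45-19:00 (invert busy blocks within the working day).
Callum ∩ Zubin: 14:00-15:45, 18:00-19:00.
Callum ∩ Zubin ∩ Clara: 14:00-15:45, 18:00-19:00.
Callum ∩ Zubin ∩ Clara ∩ Arjun: 14:00-15:45, 18:00-19:00.
So the common availability across everyone is 14:00-15:45, 18:00-19:00.
Summing the common windows: 105 + 60 = 165 minutes.

165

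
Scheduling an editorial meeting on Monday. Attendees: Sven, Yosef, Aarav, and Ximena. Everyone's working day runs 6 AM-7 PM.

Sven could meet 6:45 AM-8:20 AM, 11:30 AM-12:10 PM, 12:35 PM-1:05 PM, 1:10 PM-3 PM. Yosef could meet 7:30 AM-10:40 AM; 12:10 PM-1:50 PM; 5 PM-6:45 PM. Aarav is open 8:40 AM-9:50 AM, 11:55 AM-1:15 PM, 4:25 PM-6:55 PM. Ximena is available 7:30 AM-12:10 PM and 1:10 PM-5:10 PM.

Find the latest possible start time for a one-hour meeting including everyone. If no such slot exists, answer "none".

none

Sven ∩ Yosef: 07:30-08:20, 12:35-13:05, 13:10-13:50.
Sven ∩ Yosef ∩ Aarav: 12:35-13:05, 13:10-13:15.
Sven ∩ Yosef ∩ Aarav ∩ Ximena: 13:10-13:15.
No common window is at least 60 minutes long.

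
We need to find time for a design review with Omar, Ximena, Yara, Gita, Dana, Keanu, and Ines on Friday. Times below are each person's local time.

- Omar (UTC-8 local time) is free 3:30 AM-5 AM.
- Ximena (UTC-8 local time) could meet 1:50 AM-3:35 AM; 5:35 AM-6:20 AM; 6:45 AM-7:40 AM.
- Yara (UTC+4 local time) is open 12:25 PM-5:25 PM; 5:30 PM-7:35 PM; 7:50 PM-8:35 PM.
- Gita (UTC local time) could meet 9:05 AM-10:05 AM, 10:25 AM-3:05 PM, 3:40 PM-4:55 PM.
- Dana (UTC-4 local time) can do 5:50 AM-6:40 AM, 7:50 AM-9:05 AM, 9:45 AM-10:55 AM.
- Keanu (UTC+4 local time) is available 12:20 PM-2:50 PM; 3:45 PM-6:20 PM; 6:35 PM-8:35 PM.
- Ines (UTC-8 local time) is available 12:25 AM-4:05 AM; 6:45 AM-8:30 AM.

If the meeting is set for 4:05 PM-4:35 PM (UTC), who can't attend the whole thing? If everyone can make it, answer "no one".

Dana, Ines, Omar, Ximena

Omar in UTC: 11:30-13:00 (add 8h to convert from UTC-8).
Ximena in UTC: 09:50-11:35, 13:35-14:20, 14:45-15:40 (add 8h to convert from UTC-8).
Yara in UTC: 08:25-13:25, 13:30-15:35, 15:50-16:35 (subtract 4h to convert from UTC+4).
Gita in UTC: 09:05-10:05, 10:25-15:05, 15:40-16:55.
Dana in UTC: 09:50-10:40, 11:50-13:05, 13:45-14:55 (add 4h to convert from UTC-4).
Keanu in UTC: 08:20-10:50, 11:45-14:20, 14:35-16:35 (subtract 4h to convert from UTC+4).
Ines in UTC: 08:25-12:05, 14:45-16:30 (add 8h to convert from UTC-8).
Omar: not fully free for 16:05-16:35. Ximena: not fully free for 16:05-16:35. Yara: free for 16:05-16:35. Gita: free for 16:05-16:35. Dana: not fully free for 16:05-16:35. Keanu: free for 16:05-16:35. Ines: not fully free for 16:05-16:35.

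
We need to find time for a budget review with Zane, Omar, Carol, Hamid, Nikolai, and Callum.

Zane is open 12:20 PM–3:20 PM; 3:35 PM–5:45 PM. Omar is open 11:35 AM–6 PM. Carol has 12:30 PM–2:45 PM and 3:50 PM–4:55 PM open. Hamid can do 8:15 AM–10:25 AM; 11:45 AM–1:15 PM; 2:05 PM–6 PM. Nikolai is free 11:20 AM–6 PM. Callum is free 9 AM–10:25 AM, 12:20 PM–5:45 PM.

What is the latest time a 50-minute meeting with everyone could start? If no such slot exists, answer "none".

16:05

Zane ∩ Omar: 12:20-15:20, 15:35-17:45.
Zane ∩ Omar ∩ Carol: 12:30-14:45, 15:50-16:55.
Zane ∩ Omar ∩ Carol ∩ Hamid: 12:30-13:15, 14:05-14:45, 15:50-16:55.
Zane ∩ Omar ∩ Carol ∩ Hamid ∩ Nikolai: 12:30-13:15, 14:05-14:45, 15:50-16:55.
Zane ∩ Omar ∩ Carol ∩ Hamid ∩ Nikolai ∩ Callum: 12:30-13:15, 14:05-14:45, 15:50-16:55.
Those are the intersection windows.
The last common window of at least 50 minutes is 15:50-16:55; a 50-minute meeting can start as late as 16:05 and still end by 16:55.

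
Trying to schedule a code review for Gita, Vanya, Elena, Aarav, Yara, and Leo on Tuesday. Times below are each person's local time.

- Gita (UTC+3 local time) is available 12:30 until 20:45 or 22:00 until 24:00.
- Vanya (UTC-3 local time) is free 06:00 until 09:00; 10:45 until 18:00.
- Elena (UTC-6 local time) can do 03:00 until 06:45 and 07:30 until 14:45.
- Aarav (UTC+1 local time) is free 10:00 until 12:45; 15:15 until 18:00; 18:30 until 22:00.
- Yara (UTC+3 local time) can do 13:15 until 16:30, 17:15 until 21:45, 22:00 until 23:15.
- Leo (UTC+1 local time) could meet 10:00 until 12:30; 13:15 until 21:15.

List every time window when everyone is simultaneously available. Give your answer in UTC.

10:15-11:30, 14:15-17:00, 17:30-17:45, 19:00-20:15

Gita in UTC: 09:30-17:45, 19:00-21:00 (subtract 3h to convert from UTC+3).
Vanya in UTC: 09:00-12:00, 13:45-21:00 (add 3h to convert from UTC-3).
Elena in UTC: 09:00-12:45, 13:30-20:45 (add 6h to convert from UTC-6).
Aarav in UTC: 09:00-11:45, 14:15-17:00, 17:30-21:00 (subtract 1h to convert from UTC+1).
Yara in UTC: 10:15-13:30, 14:15-18:45, 19:00-20:15 (subtract 3h to convert from UTC+3).
Leo in UTC: 09:00-11:30, 12:15-20:15 (subtract 1h to convert from UTC+1).
Gita ∩ Vanya: 09:30-12:00, 13:45-17:45, 19:00-21:00.
Gita ∩ Vanya ∩ Elena: 09:30-12:00, 13:45-17:45, 19:00-20:45.
Gita ∩ Vanya ∩ Elena ∩ Aarav: 09:30-11:45, 14:15-17:00, 17:30-17:45, 19:00-20:45.
Gita ∩ Vanya ∩ Elena ∩ Aarav ∩ Yara: 10:15-11:45, 14:15-17:00, 17:30-17:45, 19:00-20:15.
Gita ∩ Vanya ∩ Elena ∩ Aarav ∩ Yara ∩ Leo: 10:15-11:30, 14:15-17:00, 17:30-17:45, 19:00-20:15.
So the common availability across everyone is 10:15-11:30, 14:15-17:00, 17:30-17:45, 19:00-20:15.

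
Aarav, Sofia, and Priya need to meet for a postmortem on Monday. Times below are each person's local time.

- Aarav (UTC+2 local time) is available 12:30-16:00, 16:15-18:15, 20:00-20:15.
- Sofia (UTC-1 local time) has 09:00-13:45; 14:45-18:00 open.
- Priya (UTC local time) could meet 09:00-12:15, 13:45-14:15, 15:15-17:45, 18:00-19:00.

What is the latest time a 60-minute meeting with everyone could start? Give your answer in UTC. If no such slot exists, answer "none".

11:15

Aarav in UTC: 10:30-14:00, 14:15-16:15, 18:00-18:15 (subtract 2h to convert from UTC+2).
Sofia in UTC: 10:00-14:45, 15:45-19:00 (add 1h to convert from UTC-1).
Priya in UTC: 09:00-12:15, 13:45-14:15, 15:15-17:45, 18:00-19:00.
Aarav ∩ Sofia: 10:30-14:00, 14:15-14:45, 15:45-16:15, 18:00-18:15.
Aarav ∩ Sofia ∩ Priya: 10:30-12:15, 13:45-14:00, 15:45-16:15, 18:00-18:15.
The last common window of at least 60 minutes is 10:30-12:15; a 60-minute meeting can start as late as 11:15 and still end by 12:15.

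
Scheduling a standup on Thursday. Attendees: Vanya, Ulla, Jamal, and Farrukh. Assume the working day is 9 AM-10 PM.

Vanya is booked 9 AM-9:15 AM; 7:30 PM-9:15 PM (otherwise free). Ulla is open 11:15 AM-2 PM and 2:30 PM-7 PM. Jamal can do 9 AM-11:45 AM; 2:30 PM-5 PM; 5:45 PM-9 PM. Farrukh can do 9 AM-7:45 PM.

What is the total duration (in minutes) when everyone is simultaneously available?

255

Vanya free: 09:15-19:30, 21:15-22:00 (invert busy blocks within the working day).
Ulla free: 11:15-14:00, 14:30-19:00.
Jamal free: 09:00-11:45, 14:30-17:00, 17:45-21:00.
Farrukh free: 09:00-19:45.
Vanya ∩ Ulla: 11:15-14:00, 14:30-19:00.
Vanya ∩ Ulla ∩ Jamal: 11:15-11:45, 14:30-17:00, 17:45-19:00.
Vanya ∩ Ulla ∩ Jamal ∩ Farrukh: 11:15-11:45, 14:30-17:00, 17:45-19:00.
Those are the intersection windows.
Summing the common windows: 30 + 150 + 75 = 255 minutes.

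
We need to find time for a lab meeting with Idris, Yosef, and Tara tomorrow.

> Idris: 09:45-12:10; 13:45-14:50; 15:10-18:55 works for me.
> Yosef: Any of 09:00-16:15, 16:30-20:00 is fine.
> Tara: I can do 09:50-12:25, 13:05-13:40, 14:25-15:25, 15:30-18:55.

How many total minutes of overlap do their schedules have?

370

Idris ∩ Yosef: 09:45-12:10, 13:45-14:50, 15:10-16:15, 16:30-18:55.
Idris ∩ Yosef ∩ Tara: 09:50-12:10, 14:25-14:50, 15:10-15:25, 15:30-16:15, 16:30-18:55.
Summing the common windows: 140 + 25 + 15 + 45 + 145 = 370 minutes.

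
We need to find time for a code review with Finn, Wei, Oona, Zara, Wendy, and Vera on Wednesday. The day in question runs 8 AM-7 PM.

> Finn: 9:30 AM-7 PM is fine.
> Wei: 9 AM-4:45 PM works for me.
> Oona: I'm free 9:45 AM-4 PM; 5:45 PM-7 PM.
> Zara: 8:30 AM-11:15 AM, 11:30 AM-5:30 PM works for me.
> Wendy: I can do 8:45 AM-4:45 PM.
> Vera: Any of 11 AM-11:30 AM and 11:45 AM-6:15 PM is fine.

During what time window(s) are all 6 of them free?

11:00-11:15, 11:45-16:00

Finn ∩ Wei: 09:30-16:45.
Finn ∩ Wei ∩ Oona: 09:45-16:00.
Finn ∩ Wei ∩ Oona ∩ Zara: 09:45-11:15, 11:30-16:00.
Finn ∩ Wei ∩ Oona ∩ Zara ∩ Wendy: 09:45-11:15, 11:30-16:00.
Finn ∩ Wei ∩ Oona ∩ Zara ∩ Wendy ∩ Vera: 11:00-11:15, 11:45-16:00.
Those are the intersection windows.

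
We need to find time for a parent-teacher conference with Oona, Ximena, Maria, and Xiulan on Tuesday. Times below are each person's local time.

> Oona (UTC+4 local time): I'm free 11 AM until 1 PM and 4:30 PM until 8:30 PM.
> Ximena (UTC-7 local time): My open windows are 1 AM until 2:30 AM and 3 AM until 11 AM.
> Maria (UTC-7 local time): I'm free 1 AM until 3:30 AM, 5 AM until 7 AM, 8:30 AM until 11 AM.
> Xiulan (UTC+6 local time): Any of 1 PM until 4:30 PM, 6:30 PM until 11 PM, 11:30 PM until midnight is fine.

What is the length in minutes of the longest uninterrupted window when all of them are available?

90

Oona in UTC: 07:00-09:00, 12:30-16:30 (subtract 4h to convert from UTC+4).
Ximena in UTC: 08:00-09:30, 10:00-18:00 (add 7h to convert from UTC-7).
Maria in UTC: 08:00-10:30, 12:00-14:00, 15:30-18:00 (add 7h to convert from UTC-7).
Xiulan in UTC: 07:00-10:30, 12:30-17:00, 17:30-18:00 (subtract 6h to convert from UTC+6).
Oona ∩ Ximena: 08:00-09:00, 12:30-16:30.
Oona ∩ Ximena ∩ Maria: 08:00-09:00, 12:30-14:00, 15:30-16:30.
Oona ∩ Ximena ∩ Maria ∩ Xiulan: 08:00-09:00, 12:30-14:00, 15:30-16:30.
Those are the intersection windows.
The longest is 12:30-14:00 at 90 minutes.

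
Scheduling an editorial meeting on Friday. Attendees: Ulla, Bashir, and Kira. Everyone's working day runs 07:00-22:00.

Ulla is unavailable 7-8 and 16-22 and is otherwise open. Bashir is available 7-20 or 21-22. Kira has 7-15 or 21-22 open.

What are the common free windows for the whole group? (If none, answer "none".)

Ulla free: 08:00-16:00 (invert busy blocks within the working day).
Bashir free: 07:00-20:00, 21:00-22:00.
Kira free: 07:00-15:00, 21:00-22:00.
Ulla ∩ Bashir: 08:00-16:00.
Ulla ∩ Bashir ∩ Kira: 08:00-15:00.

08:00-15:00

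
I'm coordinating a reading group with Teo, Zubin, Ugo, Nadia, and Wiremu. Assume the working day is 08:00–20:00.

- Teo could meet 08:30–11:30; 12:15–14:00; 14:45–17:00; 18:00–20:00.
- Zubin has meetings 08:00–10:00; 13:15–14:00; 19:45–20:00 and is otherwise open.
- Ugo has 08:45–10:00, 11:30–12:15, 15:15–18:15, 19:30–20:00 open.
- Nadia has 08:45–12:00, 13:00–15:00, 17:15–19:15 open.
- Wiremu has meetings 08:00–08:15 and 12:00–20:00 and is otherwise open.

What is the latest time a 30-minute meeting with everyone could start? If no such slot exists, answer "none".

Teo free: 08:30-11:30, 12:15-14:00, 14:45-17:00, 18:00-20:00.
Zubin free: 10:00-13:15, 14:00-19:45 (invert busy blocks within the working day).
Ugo free: 08:45-10:00, 11:30-12:15, 15:15-18:15, 19:30-20:00.
Nadia free: 08:45-12:00, 13:00-15:00, 17:15-19:15.
Wiremu free: 08:15-12:00 (invert busy blocks within the working day).
Teo ∩ Zubin: 10:00-11:30, 12:15-13:15, 14:45-17:00, 18:00-19:45.
Teo ∩ Zubin ∩ Ugo: 15:15-17:00, 18:00-18:15, 19:30-19:45.
Teo ∩ Zubin ∩ Ugo ∩ Nadia: 18:00-18:15.
Teo ∩ Zubin ∩ Ugo ∩ Nadia ∩ Wiremu: ∅.
There is no time when everyone is free.
No common window is at least 30 minutes long.

none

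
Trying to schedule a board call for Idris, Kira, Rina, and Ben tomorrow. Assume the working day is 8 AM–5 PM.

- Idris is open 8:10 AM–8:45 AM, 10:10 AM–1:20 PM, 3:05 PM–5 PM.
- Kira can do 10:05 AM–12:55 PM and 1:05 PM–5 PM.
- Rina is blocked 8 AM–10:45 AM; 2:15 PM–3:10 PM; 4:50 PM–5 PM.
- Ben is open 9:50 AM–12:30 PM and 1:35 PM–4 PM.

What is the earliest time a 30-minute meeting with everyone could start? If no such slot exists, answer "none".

Idris free: 08:10-08:45, 10:10-13:20, 15:05-17:00.
Kira free: 10:05-12:55, 13:05-17:00.
Rina free: 10:45-14:15, 15:10-16:50 (invert busy blocks within the working day).
Ben free: 09:50-12:30, 13:35-16:00.
Idris ∩ Kira: 10:10-12:55, 13:05-13:20, 15:05-17:00.
Idris ∩ Kira ∩ Rina: 10:45-12:55, 13:05-13:20, 15:10-16:50.
Idris ∩ Kira ∩ Rina ∩ Ben: 10:45-12:30, 15:10-16:00.
The first common window of at least 30 minutes is 10:45-12:30, so the earliest start is 10:45.

10:45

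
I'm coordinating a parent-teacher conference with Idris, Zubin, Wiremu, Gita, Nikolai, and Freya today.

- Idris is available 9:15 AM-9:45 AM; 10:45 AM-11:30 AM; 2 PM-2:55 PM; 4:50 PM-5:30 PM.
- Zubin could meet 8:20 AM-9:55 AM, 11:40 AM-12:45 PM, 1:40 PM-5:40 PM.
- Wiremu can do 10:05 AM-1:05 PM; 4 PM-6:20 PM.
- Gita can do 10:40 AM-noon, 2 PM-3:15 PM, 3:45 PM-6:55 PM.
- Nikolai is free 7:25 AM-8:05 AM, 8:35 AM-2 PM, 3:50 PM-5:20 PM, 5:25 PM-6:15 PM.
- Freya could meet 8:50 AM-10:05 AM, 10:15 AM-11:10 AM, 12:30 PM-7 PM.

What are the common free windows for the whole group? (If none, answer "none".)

Idris ∩ Zubin: 09:15-09:45, 14:00-14:55, 16:50-17:30.
Idris ∩ Zubin ∩ Wiremu: 16:50-17:30.
Idris ∩ Zubin ∩ Wiremu ∩ Gita: 16:50-17:30.
Idris ∩ Zubin ∩ Wiremu ∩ Gita ∩ Nikolai: 16:50-17:20, 17:25-17:30.
Idris ∩ Zubin ∩ Wiremu ∩ Gita ∩ Nikolai ∩ Freya: 16:50-17:20, 17:25-17:30.
Those are the intersection windows.

16:50-17:20, 17:25-17:30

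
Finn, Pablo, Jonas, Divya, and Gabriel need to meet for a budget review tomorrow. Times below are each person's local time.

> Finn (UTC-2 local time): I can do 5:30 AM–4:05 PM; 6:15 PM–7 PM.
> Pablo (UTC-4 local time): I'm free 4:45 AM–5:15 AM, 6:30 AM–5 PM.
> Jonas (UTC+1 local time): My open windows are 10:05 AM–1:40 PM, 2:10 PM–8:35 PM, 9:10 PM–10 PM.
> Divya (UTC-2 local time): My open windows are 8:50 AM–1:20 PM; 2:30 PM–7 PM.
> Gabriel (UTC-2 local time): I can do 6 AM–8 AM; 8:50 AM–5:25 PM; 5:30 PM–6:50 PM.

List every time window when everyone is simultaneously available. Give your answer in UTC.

10:50-12:40, 13:10-15:20, 16:30-18:05, 20:15-20:50

Finn in UTC: 07:30-18:05, 20:15-21:00 (add 2h to convert from UTC-2).
Pablo in UTC: 08:45-09:15, 10:30-21:00 (add 4h to convert from UTC-4).
Jonas in UTC: 09:05-12:40, 13:10-19:35, 20:10-21:00 (subtract 1h to convert from UTC+1).
Divya in UTC: 10:50-15:20, 16:30-21:00 (add 2h to convert from UTC-2).
Gabriel in UTC: 08:00-10:00, 10:50-19:25, 19:30-20:50 (add 2h to convert from UTC-2).
Finn ∩ Pablo: 08:45-09:15, 10:30-18:05, 20:15-21:00.
Finn ∩ Pablo ∩ Jonas: 09:05-09:15, 10:30-12:40, 13:10-18:05, 20:15-21:00.
Finn ∩ Pablo ∩ Jonas ∩ Divya: 10:50-12:40, 13:10-15:20, 16:30-18:05, 20:15-21:00.
Finn ∩ Pablo ∩ Jonas ∩ Divya ∩ Gabriel: 10:50-12:40, 13:10-15:20, 16:30-18:05, 20:15-20:50.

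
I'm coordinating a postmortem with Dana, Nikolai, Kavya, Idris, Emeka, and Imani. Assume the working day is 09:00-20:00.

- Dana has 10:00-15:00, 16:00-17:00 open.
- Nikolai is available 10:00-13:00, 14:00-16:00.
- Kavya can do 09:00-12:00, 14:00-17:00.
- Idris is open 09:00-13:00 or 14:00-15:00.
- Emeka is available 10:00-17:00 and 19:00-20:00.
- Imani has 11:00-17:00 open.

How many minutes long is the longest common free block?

Dana ∩ Nikolai: 10:00-13:00, 14:00-15:00.
Dana ∩ Nikolai ∩ Kavya: 10:00-12:00, 14:00-15:00.
Dana ∩ Nikolai ∩ Kavya ∩ Idris: 10:00-12:00, 14:00-15:00.
Dana ∩ Nikolai ∩ Kavya ∩ Idris ∩ Emeka: 10:00-12:00, 14:00-15:00.
Dana ∩ Nikolai ∩ Kavya ∩ Idris ∩ Emeka ∩ Imani: 11:00-12:00, 14:00-15:00.
Those are the intersection windows.
The longest is 11:00-12:00 at 60 minutes.

60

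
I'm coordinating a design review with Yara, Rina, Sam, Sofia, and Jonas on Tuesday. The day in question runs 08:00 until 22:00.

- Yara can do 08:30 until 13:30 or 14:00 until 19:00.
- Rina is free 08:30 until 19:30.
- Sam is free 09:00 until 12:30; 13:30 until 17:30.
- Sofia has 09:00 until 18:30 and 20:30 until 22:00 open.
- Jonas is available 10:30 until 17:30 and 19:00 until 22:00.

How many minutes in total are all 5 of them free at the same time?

330

Yara ∩ Rina: 08:30-13:30, 14:00-19:00.
Yara ∩ Rina ∩ Sam: 09:00-12:30, 14:00-17:30.
Yara ∩ Rina ∩ Sam ∩ Sofia: 09:00-12:30, 14:00-17:30.
Yara ∩ Rina ∩ Sam ∩ Sofia ∩ Jonas: 10:30-12:30, 14:00-17:30.
So the common availability across everyone is 10:30-12:30, 14:00-17:30.
Summing the common windows: 120 + 210 = 330 minutes.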